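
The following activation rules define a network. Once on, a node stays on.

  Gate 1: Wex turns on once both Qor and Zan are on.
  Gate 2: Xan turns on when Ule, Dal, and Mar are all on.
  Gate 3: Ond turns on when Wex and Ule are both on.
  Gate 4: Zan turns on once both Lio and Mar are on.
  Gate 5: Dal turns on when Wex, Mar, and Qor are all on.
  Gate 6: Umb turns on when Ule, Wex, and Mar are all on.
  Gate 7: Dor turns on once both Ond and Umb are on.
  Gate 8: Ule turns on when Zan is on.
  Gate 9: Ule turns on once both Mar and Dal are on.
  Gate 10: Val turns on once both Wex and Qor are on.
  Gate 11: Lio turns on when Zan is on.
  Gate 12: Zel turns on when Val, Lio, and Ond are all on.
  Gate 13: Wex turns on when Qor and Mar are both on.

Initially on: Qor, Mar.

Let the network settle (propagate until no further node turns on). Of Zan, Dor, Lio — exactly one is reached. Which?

Qor and Mar are on, so Wex turns on (Gate 13).
Gate 5: Wex, Mar, and Qor on → Dal on.
Gate 9: Mar and Dal on → Ule on.
Gate 6: Ule, Wex, and Mar on → Umb on.
Gate 3: Wex and Ule on → Ond on.
Ond and Umb are on, so Dor turns on (Gate 7).
Zan would need Lio and Mar (Gate 4), but Lio never turns on. Lio would need Zan (Gate 11), but Zan never turns on.

Dor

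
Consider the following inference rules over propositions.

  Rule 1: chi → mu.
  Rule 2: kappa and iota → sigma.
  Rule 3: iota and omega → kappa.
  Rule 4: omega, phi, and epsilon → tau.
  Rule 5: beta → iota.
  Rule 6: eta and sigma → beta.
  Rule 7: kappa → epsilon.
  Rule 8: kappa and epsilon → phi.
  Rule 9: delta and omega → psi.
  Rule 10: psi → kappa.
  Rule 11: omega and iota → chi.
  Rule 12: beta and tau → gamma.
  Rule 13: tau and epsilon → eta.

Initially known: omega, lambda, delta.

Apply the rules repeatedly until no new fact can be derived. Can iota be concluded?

No

iota would need beta (Rule 5), but beta is never established.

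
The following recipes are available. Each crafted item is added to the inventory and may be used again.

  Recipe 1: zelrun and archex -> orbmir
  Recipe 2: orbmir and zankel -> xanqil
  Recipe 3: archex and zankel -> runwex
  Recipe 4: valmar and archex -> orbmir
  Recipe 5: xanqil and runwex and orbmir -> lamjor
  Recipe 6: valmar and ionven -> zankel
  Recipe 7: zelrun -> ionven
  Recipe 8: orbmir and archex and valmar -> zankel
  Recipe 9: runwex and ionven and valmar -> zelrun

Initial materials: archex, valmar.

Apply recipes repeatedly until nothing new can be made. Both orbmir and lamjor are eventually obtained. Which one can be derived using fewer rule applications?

orbmir: Using Recipe 4, valmar and archex make orbmir. [1 rule application]
lamjor: Using Recipe 4, valmar and archex make orbmir. orbmir and archex and valmar -> zankel (Recipe 8). Using Recipe 2, orbmir and zankel make xanqil. archex and zankel -> runwex (Recipe 3). xanqil and runwex and orbmir -> lamjor (Recipe 5). [5 rule applications]
orbmir needs fewer.

orbmir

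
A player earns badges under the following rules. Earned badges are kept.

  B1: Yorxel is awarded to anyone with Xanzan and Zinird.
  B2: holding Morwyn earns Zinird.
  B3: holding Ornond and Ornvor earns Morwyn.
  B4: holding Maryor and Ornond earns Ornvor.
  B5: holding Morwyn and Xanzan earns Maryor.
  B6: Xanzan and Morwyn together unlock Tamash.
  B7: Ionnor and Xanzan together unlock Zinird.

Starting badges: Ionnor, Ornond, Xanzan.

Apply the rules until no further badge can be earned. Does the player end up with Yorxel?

With Ionnor and Xanzan, Zinird is earned (B7).
With Xanzan and Zinird, Yorxel is earned (B1).

Yes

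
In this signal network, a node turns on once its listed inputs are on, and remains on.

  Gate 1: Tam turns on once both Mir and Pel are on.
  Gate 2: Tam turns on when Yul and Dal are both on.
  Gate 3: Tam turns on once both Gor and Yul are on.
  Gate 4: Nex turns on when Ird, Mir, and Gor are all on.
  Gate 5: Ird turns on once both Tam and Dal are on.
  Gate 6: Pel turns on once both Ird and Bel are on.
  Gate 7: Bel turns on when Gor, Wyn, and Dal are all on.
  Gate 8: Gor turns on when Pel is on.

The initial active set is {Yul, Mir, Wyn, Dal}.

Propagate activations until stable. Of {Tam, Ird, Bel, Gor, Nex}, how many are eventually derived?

Gate 2: Yul and Dal on → Tam on.
Gate 5: Tam and Dal on → Ird on.
Tam: reached.
Ird: reached.
Bel would need Gor, Wyn, and Dal (Gate 7), but Gor never turns on.
Gor would need Pel (Gate 8), but Pel never turns on.
Nex would need Ird, Mir, and Gor (Gate 4), but Gor never turns on.
Reached: Tam and Ird — 2 of the 5.

2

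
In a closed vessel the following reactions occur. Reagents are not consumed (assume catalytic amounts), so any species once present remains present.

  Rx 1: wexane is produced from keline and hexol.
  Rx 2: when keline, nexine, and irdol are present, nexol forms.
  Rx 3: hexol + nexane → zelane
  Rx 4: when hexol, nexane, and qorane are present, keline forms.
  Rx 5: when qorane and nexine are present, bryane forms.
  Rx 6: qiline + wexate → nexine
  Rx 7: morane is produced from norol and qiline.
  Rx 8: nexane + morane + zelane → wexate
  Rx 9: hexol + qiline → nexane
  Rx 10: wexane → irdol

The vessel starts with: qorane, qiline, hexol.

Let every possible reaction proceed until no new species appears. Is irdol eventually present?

Yes

hexol and qiline present → nexane forms (Rx 9).
hexol, nexane, and qorane present → keline forms (Rx 4).
keline and hexol present → wexane forms (Rx 1).
wexane present → irdol forms (Rx 10).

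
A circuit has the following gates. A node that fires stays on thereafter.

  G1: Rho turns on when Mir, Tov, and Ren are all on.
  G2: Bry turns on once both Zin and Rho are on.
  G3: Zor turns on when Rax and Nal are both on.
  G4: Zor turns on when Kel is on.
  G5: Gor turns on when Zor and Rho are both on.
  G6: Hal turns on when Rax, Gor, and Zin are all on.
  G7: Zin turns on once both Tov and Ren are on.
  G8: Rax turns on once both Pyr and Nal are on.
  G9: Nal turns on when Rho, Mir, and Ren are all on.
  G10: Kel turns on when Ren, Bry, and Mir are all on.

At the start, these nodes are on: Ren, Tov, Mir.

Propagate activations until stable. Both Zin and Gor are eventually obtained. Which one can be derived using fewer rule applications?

Zin: G7: Tov and Ren on → Zin on. [1 rule application]
Gor: G7: Tov and Ren on → Zin on. Mir, Tov, and Ren are on, so Rho turns on (G1). Zin and Rho are on, so Bry turns on (G2). Ren, Bry, and Mir are on, so Kel turns on (G10). G4: Kel on → Zor on. G5: Zor and Rho on → Gor on. [6 rule applications]
Zin needs fewer.

Zin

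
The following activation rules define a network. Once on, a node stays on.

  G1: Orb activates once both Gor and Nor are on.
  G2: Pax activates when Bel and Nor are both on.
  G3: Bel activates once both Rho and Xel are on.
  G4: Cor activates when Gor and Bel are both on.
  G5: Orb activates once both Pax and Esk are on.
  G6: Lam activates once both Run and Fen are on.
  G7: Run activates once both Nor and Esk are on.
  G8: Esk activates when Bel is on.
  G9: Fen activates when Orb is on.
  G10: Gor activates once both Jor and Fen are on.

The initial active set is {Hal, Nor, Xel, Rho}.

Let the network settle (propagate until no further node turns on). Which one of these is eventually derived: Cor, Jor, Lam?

G3: Rho and Xel on → Bel on.
Bel is on, so Esk activates (G8).
G2: Bel and Nor on → Pax on.
Nor and Esk are on, so Run activates (G7).
Pax and Esk are on, so Orb activates (G5).
Orb is on, so Fen activates (G9).
Run and Fen are on, so Lam activates (G6).
Cor would need Gor and Bel (G4), but Gor never turns on. No rule produces Jor, and it is not given.

Lam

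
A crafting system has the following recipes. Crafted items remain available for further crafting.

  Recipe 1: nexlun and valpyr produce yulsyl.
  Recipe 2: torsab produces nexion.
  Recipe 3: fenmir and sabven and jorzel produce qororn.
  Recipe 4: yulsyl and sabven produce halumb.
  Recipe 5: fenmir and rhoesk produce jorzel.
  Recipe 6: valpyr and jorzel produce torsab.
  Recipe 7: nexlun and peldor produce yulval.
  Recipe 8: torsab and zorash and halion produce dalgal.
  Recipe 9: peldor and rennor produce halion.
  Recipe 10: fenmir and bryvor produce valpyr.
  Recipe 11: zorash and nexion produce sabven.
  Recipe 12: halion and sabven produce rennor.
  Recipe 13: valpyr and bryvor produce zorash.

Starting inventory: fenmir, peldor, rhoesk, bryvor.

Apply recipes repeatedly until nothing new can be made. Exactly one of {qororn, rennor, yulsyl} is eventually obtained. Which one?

qororn

Using Recipe 5, fenmir and rhoesk make jorzel.
fenmir and bryvor → valpyr (Recipe 10).
Using Recipe 6, valpyr and jorzel make torsab.
Using Recipe 13, valpyr and bryvor make zorash.
torsab → nexion (Recipe 2).
Using Recipe 11, zorash and nexion make sabven.
fenmir and sabven and jorzel → qororn (Recipe 3).
rennor would need halion and sabven (Recipe 12), but halion is never obtained. yulsyl would need nexlun and valpyr (Recipe 1), but nexlun is never obtained.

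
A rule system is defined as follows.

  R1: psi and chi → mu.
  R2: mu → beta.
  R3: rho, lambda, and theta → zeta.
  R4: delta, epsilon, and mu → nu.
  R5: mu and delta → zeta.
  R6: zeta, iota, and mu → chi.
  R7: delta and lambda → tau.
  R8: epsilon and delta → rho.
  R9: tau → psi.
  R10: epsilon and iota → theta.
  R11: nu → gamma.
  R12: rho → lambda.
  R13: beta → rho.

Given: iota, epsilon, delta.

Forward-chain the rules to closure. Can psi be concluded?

Yes

epsilon and delta hold, so rho follows (R8).
From rho, R12 gives lambda.
From delta and lambda, R7 gives tau.
tau holds, so psi follows (R9).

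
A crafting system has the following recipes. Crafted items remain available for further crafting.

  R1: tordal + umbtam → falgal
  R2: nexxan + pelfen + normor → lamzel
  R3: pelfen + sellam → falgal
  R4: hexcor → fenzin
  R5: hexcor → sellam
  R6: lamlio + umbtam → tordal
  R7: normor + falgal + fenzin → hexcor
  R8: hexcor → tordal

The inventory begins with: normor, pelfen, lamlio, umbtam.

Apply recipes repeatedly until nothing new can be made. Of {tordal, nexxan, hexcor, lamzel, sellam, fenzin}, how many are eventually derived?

lamlio + umbtam → tordal (R6).
tordal: reached.
No rule produces nexxan, and it is not given.
hexcor would need normor, falgal, and fenzin (R7), but fenzin is never obtained.
lamzel would need nexxan, pelfen, and normor (R2), but nexxan is never obtained.
sellam would need hexcor (R5), but hexcor is never obtained.
fenzin would need hexcor (R4), but hexcor is never obtained.
Reached: tordal — 1 of the 6.

1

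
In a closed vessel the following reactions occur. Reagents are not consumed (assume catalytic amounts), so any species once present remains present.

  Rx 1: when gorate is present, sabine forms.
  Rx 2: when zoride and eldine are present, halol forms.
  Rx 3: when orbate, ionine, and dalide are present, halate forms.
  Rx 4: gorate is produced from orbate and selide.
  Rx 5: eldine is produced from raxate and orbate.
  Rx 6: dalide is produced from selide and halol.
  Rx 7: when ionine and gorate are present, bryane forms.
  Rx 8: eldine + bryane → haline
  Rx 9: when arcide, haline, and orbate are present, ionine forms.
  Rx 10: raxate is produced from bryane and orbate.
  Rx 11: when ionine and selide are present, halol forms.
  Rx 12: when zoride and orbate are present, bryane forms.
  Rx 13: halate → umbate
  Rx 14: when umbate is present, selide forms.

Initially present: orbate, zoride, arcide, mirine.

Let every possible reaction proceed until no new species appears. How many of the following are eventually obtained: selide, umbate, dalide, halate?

selide would need umbate (Rx 14), but umbate never forms.
umbate would need halate (Rx 13), but halate never forms.
dalide would need selide and halol (Rx 6), but selide never forms.
halate would need orbate, ionine, and dalide (Rx 3), but dalide never forms.
None of the 4 are reached.

0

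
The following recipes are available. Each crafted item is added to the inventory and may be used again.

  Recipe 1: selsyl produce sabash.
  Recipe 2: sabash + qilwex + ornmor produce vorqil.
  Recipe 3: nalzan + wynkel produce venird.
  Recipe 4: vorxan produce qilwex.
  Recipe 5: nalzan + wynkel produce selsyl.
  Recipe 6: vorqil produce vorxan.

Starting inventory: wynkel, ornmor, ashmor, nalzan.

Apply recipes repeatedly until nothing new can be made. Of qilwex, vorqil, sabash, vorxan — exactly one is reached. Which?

sabash

nalzan + wynkel → selsyl (Recipe 5).
Using Recipe 1, selsyl makes sabash.
vorqil would need sabash, qilwex, and ornmor (Recipe 2), but qilwex is never obtained. qilwex would need vorxan (Recipe 4), but vorxan is never obtained. vorxan would need vorqil (Recipe 6), but vorqil is never obtained.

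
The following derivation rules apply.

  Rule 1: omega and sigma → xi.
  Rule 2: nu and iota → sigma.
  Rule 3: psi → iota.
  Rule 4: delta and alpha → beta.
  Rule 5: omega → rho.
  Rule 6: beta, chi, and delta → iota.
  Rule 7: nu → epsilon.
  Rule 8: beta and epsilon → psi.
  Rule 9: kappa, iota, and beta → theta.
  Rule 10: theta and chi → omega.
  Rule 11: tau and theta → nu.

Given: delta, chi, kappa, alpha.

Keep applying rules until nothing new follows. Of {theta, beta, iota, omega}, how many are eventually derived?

From delta and alpha, Rule 4 gives beta.
From beta, chi, and delta, Rule 6 gives iota.
kappa, iota, and beta hold, so theta follows (Rule 9).
From theta and chi, Rule 10 gives omega.
theta: reached.
beta: reached.
iota: reached.
omega: reached.
All 4 are reached.

4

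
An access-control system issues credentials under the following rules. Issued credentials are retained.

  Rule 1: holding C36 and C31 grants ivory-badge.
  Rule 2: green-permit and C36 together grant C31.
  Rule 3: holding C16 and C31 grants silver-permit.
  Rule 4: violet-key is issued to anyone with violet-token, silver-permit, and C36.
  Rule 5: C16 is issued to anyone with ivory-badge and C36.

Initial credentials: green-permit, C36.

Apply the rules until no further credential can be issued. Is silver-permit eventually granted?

Yes

Holding green-permit and C36 grants C31 (Rule 2).
Holding C36 and C31 grants ivory-badge (Rule 1).
Holding ivory-badge and C36 grants C16 (Rule 5).
Holding C16 and C31 grants silver-permit (Rule 3).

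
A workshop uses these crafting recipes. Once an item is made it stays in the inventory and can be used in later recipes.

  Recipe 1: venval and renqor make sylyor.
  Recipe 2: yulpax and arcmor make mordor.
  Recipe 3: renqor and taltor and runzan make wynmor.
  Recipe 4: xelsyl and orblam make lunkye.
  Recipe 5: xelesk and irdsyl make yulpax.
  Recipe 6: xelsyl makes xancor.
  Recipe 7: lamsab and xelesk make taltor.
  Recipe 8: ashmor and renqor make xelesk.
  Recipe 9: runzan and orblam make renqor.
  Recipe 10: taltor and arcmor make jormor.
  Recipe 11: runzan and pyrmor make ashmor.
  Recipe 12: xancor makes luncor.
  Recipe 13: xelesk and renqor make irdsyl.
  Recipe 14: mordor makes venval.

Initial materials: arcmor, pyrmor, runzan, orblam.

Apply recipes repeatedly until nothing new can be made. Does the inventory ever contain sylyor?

Yes

Using Recipe 9, runzan and orblam make renqor.
Using Recipe 11, runzan and pyrmor make ashmor.
Using Recipe 8, ashmor and renqor make xelesk.
xelesk and renqor → irdsyl (Recipe 13).
xelesk and irdsyl → yulpax (Recipe 5).
yulpax and arcmor → mordor (Recipe 2).
mordor → venval (Recipe 14).
Using Recipe 1, venval and renqor make sylyor.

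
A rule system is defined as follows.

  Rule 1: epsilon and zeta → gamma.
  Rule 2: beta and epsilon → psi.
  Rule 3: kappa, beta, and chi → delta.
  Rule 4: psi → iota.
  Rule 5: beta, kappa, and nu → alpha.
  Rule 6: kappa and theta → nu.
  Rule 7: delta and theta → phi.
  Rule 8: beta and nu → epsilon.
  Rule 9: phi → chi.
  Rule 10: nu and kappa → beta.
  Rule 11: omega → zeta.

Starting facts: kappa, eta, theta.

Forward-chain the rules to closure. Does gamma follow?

No

gamma would need epsilon and zeta (Rule 1), but zeta is never established.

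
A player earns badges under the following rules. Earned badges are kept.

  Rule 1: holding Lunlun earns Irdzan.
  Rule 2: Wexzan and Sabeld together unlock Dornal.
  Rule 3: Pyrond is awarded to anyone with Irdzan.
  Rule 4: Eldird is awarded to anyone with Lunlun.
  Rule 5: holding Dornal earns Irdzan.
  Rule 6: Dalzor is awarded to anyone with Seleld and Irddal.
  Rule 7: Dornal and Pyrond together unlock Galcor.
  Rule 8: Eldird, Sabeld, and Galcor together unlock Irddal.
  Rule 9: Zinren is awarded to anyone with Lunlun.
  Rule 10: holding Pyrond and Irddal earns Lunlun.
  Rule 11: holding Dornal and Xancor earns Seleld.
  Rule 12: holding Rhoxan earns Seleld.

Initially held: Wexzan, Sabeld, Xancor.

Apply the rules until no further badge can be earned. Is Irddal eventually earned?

No

Irddal would need Eldird, Sabeld, and Galcor (Rule 8), but Eldird is never earned.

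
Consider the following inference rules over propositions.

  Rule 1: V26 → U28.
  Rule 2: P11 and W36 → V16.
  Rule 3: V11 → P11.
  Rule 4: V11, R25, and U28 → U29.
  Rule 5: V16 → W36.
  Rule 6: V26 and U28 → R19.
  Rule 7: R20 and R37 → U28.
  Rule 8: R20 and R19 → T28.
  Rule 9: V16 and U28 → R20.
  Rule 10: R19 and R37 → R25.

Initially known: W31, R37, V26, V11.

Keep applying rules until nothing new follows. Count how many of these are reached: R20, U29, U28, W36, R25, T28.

3

V26 holds, so U28 follows (Rule 1).
V26 and U28 hold, so R19 follows (Rule 6).
From R19 and R37, Rule 10 gives R25.
From V11, R25, and U28, Rule 4 gives U29.
R20 would need V16 and U28 (Rule 9), but V16 is never established.
U29: reached.
U28: reached.
W36 would need V16 (Rule 5), but V16 is never established.
R25: reached.
T28 would need R20 and R19 (Rule 8), but R20 is never established.
Reached: U29, U28, and R25 — 3 of the 6.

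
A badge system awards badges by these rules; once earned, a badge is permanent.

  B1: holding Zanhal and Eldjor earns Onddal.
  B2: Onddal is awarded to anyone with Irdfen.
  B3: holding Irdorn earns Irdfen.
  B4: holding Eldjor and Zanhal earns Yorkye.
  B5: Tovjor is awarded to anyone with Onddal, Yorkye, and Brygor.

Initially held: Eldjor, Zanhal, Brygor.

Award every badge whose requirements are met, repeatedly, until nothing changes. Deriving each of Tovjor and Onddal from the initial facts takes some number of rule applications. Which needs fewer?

Onddal

Onddal: With Zanhal and Eldjor, Onddal is earned (B1). [1 rule application]
Tovjor: With Zanhal and Eldjor, Onddal is earned (B1). With Eldjor and Zanhal, Yorkye is earned (B4). With Onddal, Yorkye, and Brygor, Tovjor is earned (B5). [3 rule applications]
Onddal needs fewer.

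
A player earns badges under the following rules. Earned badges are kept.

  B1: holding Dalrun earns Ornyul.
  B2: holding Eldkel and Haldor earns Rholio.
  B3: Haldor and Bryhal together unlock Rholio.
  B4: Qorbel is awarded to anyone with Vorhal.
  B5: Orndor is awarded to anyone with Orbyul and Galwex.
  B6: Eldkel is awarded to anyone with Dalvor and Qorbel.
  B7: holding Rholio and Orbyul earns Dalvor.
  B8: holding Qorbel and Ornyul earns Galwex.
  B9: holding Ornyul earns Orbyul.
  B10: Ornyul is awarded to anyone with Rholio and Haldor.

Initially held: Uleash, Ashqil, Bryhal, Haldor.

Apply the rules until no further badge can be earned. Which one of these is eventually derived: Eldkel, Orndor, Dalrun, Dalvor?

With Haldor and Bryhal, Rholio is earned (B3).
With Rholio and Haldor, Ornyul is earned (B10).
With Ornyul, Orbyul is earned (B9).
With Rholio and Orbyul, Dalvor is earned (B7).
Orndor would need Orbyul and Galwex (B5), but Galwex is never earned. Eldkel would need Dalvor and Qorbel (B6), but Qorbel is never earned. No rule produces Dalrun, and it is not given.

Dalvor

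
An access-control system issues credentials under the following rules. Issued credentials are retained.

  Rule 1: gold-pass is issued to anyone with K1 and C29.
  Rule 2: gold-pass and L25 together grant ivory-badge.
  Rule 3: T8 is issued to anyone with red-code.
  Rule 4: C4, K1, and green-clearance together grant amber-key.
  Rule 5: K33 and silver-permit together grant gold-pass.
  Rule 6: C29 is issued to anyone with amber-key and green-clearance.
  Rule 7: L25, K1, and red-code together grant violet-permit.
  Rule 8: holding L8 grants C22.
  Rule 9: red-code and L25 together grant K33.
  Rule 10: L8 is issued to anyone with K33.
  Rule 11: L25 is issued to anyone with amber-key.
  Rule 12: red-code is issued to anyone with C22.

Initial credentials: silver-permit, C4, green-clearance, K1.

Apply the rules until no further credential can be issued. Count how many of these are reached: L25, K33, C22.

1

Holding C4, K1, and green-clearance grants amber-key (Rule 4).
Holding amber-key grants L25 (Rule 11).
L25: reached.
K33 would need red-code and L25 (Rule 9), but red-code is never granted.
C22 would need L8 (Rule 8), but L8 is never granted.
Reached: L25 — 1 of the 3.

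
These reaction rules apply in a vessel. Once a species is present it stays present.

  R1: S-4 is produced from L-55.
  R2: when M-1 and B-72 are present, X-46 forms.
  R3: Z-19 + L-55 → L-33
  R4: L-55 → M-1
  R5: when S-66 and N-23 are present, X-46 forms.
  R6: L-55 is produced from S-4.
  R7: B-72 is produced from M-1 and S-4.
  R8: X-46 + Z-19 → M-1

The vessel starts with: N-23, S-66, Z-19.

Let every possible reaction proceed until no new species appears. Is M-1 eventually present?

S-66 and N-23 present → X-46 forms (R5).
X-46 and Z-19 present → M-1 forms (R8).

Yes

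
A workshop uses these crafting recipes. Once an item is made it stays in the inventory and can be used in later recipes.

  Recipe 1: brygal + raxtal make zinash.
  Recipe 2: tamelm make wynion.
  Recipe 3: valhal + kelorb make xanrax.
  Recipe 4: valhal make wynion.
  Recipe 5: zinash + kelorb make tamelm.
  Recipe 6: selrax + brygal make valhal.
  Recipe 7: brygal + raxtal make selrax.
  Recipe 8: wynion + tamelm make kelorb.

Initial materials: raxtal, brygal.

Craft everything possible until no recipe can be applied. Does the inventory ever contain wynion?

Yes

Using Recipe 7, brygal and raxtal make selrax.
selrax + brygal → valhal (Recipe 6).
Using Recipe 4, valhal makes wynion.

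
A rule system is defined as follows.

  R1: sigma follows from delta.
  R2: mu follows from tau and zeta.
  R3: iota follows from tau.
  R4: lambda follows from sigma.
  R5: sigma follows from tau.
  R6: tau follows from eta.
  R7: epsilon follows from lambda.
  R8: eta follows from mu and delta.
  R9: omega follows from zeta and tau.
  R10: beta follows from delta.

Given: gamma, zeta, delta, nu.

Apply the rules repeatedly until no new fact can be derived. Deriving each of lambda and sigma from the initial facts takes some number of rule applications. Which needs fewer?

sigma: From delta, R1 gives sigma. [1 rule application]
lambda: From delta, R1 gives sigma. sigma holds, so lambda follows (R4). [2 rule applications]
sigma needs fewer.

sigma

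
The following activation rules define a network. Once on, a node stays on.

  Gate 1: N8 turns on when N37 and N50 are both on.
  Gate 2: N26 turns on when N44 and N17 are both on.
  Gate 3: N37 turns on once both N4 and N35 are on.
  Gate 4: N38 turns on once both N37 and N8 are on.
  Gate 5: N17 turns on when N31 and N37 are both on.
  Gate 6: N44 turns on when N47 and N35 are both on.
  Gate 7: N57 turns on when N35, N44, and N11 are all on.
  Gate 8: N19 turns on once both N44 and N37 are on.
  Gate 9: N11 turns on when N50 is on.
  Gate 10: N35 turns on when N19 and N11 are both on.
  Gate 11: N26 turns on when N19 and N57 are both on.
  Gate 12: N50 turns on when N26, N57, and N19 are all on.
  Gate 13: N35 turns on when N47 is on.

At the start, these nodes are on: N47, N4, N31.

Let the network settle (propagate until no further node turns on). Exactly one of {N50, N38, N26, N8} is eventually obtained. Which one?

Gate 13: N47 on → N35 on.
Gate 6: N47 and N35 on → N44 on.
Gate 3: N4 and N35 on → N37 on.
Gate 5: N31 and N37 on → N17 on.
Gate 2: N44 and N17 on → N26 on.
N8 would need N37 and N50 (Gate 1), but N50 never turns on. N50 would need N26, N57, and N19 (Gate 12), but N57 never turns on. N38 would need N37 and N8 (Gate 4), but N8 never turns on.

N26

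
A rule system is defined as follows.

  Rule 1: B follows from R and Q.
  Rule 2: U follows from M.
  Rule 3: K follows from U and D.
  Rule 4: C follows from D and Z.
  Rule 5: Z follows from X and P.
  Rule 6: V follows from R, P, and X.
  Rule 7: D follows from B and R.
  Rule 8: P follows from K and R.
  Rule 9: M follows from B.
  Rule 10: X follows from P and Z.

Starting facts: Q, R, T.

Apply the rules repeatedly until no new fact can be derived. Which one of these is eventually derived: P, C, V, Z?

P

R and Q hold, so B follows (Rule 1).
B and R hold, so D follows (Rule 7).
From B, Rule 9 gives M.
From M, Rule 2 gives U.
From U and D, Rule 3 gives K.
K and R hold, so P follows (Rule 8).
Z would need X and P (Rule 5), but X is never established. V would need R, P, and X (Rule 6), but X is never established. C would need D and Z (Rule 4), but Z is never established.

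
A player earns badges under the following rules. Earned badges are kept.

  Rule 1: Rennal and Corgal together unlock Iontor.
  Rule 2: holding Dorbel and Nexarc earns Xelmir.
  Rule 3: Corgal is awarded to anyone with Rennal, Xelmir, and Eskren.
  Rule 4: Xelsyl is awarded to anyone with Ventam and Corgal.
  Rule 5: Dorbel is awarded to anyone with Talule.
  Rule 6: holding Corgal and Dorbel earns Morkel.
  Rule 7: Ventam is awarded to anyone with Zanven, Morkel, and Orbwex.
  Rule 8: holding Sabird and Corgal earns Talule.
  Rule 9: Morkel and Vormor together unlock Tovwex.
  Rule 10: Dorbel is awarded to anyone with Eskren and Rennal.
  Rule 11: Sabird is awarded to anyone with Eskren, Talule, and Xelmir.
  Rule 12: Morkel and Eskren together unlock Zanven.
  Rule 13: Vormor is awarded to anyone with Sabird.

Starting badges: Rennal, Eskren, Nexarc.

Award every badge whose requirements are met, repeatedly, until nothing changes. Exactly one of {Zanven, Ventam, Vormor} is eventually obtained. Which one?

With Eskren and Rennal, Dorbel is earned (Rule 10).
With Dorbel and Nexarc, Xelmir is earned (Rule 2).
With Rennal, Xelmir, and Eskren, Corgal is earned (Rule 3).
With Corgal and Dorbel, Morkel is earned (Rule 6).
With Morkel and Eskren, Zanven is earned (Rule 12).
Ventam would need Zanven, Morkel, and Orbwex (Rule 7), but Orbwex is never earned. Vormor would need Sabird (Rule 13), but Sabird is never earned.

Zanven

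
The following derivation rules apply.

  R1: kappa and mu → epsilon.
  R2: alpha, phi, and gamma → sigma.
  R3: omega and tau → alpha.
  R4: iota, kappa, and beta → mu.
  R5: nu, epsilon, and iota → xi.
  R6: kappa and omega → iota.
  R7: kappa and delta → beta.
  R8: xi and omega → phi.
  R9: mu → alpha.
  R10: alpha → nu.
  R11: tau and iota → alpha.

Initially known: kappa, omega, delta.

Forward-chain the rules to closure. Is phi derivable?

Yes

From kappa and omega, R6 gives iota.
From kappa and delta, R7 gives beta.
From iota, kappa, and beta, R4 gives mu.
kappa and mu hold, so epsilon follows (R1).
mu holds, so alpha follows (R9).
From alpha, R10 gives nu.
From nu, epsilon, and iota, R5 gives xi.
xi and omega hold, so phi follows (R8).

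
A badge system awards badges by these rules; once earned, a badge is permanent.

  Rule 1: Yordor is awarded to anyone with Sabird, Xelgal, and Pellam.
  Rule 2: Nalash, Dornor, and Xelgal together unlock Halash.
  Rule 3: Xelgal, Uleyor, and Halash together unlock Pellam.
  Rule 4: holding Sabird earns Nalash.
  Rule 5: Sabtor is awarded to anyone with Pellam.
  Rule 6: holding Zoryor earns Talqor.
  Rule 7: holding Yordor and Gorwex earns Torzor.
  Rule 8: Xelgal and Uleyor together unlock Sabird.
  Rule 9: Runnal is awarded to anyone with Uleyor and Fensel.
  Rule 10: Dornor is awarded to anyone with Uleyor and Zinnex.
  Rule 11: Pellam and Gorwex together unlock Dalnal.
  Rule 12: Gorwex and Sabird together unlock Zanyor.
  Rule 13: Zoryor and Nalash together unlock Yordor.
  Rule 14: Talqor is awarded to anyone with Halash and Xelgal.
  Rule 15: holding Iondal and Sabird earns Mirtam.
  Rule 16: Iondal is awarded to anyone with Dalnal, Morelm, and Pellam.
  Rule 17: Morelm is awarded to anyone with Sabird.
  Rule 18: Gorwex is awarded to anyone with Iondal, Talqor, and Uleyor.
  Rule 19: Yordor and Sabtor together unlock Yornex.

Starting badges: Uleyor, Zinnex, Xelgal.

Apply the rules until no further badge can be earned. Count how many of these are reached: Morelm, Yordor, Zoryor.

2

With Xelgal and Uleyor, Sabird is earned (Rule 8).
With Uleyor and Zinnex, Dornor is earned (Rule 10).
With Sabird, Morelm is earned (Rule 17).
With Sabird, Nalash is earned (Rule 4).
With Nalash, Dornor, and Xelgal, Halash is earned (Rule 2).
With Xelgal, Uleyor, and Halash, Pellam is earned (Rule 3).
With Sabird, Xelgal, and Pellam, Yordor is earned (Rule 1).
Morelm: reached.
Yordor: reached.
No rule produces Zoryor, and it is not given.
Reached: Morelm and Yordor — 2 of the 3.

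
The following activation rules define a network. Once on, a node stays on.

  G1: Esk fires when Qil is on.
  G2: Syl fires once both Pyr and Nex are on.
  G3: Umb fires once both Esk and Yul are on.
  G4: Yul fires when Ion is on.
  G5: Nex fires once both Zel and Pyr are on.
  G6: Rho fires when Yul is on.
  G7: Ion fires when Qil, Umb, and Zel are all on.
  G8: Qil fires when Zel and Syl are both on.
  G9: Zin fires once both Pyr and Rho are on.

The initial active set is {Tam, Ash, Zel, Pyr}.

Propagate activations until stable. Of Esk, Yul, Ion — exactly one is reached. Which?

Zel and Pyr are on, so Nex fires (G5).
Pyr and Nex are on, so Syl fires (G2).
Zel and Syl are on, so Qil fires (G8).
Qil is on, so Esk fires (G1).
Ion would need Qil, Umb, and Zel (G7), but Umb never turns on. Yul would need Ion (G4), but Ion never turns on.

Esk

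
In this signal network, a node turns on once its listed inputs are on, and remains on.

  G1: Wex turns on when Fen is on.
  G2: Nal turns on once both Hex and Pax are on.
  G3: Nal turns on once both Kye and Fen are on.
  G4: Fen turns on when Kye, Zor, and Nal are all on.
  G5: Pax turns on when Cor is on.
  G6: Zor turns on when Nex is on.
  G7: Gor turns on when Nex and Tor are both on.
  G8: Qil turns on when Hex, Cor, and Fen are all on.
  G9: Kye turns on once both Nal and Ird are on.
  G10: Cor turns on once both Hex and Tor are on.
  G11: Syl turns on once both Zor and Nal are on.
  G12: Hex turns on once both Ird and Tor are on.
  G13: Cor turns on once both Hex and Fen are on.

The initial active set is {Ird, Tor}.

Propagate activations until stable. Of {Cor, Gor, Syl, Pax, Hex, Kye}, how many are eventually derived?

Ird and Tor are on, so Hex turns on (G12).
G10: Hex and Tor on → Cor on.
G5: Cor on → Pax on.
G2: Hex and Pax on → Nal on.
Nal and Ird are on, so Kye turns on (G9).
Cor: reached.
Gor would need Nex and Tor (G7), but Nex never turns on.
Syl would need Zor and Nal (G11), but Zor never turns on.
Pax: reached.
Hex: reached.
Kye: reached.
Reached: Cor, Pax, Hex, and Kye — 4 of the 6.

4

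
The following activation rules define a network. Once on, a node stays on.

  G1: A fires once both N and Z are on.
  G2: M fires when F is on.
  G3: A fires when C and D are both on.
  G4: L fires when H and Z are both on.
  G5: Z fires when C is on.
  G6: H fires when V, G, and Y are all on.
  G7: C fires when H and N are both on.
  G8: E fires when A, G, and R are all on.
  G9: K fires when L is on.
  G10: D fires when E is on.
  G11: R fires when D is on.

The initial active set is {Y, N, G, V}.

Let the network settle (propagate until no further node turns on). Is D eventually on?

D would need E (G10), but E never turns on.

No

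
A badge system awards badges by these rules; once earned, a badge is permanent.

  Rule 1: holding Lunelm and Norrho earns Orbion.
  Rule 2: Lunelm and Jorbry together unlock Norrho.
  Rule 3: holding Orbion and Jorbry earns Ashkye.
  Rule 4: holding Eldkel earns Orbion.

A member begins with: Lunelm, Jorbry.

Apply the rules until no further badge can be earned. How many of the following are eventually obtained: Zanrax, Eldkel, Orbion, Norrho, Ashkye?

3

With Lunelm and Jorbry, Norrho is earned (Rule 2).
With Lunelm and Norrho, Orbion is earned (Rule 1).
With Orbion and Jorbry, Ashkye is earned (Rule 3).
No rule produces Zanrax, and it is not given.
No rule produces Eldkel, and it is not given.
Orbion: reached.
Norrho: reached.
Ashkye: reached.
Reached: Orbion, Norrho, and Ashkye — 3 of the 5.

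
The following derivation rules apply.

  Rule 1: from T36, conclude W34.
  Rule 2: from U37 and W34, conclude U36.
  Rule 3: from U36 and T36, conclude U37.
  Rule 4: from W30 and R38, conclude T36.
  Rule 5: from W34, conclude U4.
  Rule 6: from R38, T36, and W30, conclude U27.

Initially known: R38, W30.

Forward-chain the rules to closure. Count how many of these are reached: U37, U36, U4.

1

W30 and R38 hold, so T36 follows (Rule 4).
T36 holds, so W34 follows (Rule 1).
W34 holds, so U4 follows (Rule 5).
U37 would need U36 and T36 (Rule 3), but U36 is never established.
U36 would need U37 and W34 (Rule 2), but U37 is never established.
U4: reached.
Reached: U4 — 1 of the 3.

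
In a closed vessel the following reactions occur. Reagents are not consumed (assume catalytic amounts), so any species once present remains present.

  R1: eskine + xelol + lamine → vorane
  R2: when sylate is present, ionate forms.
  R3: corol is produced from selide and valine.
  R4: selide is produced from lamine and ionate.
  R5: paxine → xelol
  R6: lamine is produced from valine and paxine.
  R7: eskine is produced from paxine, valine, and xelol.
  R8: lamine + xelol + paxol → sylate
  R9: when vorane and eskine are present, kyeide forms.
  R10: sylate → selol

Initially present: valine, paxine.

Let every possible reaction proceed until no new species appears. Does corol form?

corol would need selide and valine (R3), but selide never forms.

No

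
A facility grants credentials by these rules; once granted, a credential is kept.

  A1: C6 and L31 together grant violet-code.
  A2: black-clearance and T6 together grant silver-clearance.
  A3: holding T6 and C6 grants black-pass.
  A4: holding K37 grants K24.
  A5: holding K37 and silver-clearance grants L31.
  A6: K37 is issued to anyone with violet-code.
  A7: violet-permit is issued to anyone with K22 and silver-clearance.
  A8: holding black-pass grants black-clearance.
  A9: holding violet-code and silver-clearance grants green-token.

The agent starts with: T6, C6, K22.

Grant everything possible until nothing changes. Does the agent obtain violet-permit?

Yes

Holding T6 and C6 grants black-pass (A3).
Holding black-pass grants black-clearance (A8).
Holding black-clearance and T6 grants silver-clearance (A2).
Holding K22 and silver-clearance grants violet-permit (A7).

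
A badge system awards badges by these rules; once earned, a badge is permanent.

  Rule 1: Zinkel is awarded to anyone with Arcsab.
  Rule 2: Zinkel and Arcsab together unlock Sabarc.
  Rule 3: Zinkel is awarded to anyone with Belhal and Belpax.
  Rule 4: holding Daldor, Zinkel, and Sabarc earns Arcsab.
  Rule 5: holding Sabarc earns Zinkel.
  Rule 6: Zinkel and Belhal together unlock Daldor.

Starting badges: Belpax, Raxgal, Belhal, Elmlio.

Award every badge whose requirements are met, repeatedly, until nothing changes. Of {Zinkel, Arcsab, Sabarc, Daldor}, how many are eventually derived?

2

With Belhal and Belpax, Zinkel is earned (Rule 3).
With Zinkel and Belhal, Daldor is earned (Rule 6).
Zinkel: reached.
Arcsab would need Daldor, Zinkel, and Sabarc (Rule 4), but Sabarc is never earned.
Sabarc would need Zinkel and Arcsab (Rule 2), but Arcsab is never earned.
Daldor: reached.
Reached: Zinkel and Daldor — 2 of the 4.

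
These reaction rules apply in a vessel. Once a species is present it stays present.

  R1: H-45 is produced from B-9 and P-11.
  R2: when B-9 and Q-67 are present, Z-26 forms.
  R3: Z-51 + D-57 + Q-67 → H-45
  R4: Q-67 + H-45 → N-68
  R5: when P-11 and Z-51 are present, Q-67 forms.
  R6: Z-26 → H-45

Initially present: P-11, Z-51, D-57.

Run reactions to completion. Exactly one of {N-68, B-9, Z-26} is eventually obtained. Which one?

P-11 and Z-51 present → Q-67 forms (R5).
Z-51, D-57, and Q-67 present → H-45 forms (R3).
Q-67 and H-45 present → N-68 forms (R4).
Z-26 would need B-9 and Q-67 (R2), but B-9 never forms. No rule produces B-9, and it is not given.

N-68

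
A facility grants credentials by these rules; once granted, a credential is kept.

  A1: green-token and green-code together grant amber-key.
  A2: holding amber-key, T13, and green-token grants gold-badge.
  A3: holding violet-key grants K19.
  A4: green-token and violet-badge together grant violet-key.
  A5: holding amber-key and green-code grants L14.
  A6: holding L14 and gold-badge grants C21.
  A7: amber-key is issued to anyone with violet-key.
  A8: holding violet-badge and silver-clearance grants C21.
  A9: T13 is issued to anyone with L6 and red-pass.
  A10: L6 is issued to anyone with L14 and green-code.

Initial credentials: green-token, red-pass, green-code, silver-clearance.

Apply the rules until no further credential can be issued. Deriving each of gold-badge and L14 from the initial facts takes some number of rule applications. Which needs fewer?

L14: Holding green-token and green-code grants amber-key (A1). Holding amber-key and green-code grants L14 (A5). [2 rule applications]
gold-badge: Holding green-token and green-code grants amber-key (A1). Holding amber-key and green-code grants L14 (A5). Holding L14 and green-code grants L6 (A10). Holding L6 and red-pass grants T13 (A9). Holding amber-key, T13, and green-token grants gold-badge (A2). [5 rule applications]
L14 needs fewer.

L14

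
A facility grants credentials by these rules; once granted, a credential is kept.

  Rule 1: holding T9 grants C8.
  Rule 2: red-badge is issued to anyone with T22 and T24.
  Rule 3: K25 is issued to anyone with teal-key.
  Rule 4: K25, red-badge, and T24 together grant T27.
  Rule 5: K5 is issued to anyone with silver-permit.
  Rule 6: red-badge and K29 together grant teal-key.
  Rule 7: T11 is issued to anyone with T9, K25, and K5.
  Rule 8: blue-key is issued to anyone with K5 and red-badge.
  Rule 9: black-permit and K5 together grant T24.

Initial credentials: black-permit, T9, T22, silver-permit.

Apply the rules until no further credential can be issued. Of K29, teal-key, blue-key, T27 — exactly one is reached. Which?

Holding silver-permit grants K5 (Rule 5).
Holding black-permit and K5 grants T24 (Rule 9).
Holding T22 and T24 grants red-badge (Rule 2).
Holding K5 and red-badge grants blue-key (Rule 8).
teal-key would need red-badge and K29 (Rule 6), but K29 is never granted. No rule produces K29, and it is not given. T27 would need K25, red-badge, and T24 (Rule 4), but K25 is never granted.

blue-key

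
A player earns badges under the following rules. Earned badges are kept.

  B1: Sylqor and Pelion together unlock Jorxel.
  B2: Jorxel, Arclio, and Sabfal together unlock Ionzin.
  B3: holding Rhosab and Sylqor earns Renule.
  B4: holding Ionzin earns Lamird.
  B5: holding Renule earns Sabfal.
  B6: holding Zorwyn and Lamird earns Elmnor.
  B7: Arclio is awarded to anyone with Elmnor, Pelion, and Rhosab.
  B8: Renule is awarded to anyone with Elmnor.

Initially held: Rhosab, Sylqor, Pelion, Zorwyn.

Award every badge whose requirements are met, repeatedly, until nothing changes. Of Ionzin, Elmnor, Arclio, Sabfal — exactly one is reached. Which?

Sabfal

With Rhosab and Sylqor, Renule is earned (B3).
With Renule, Sabfal is earned (B5).
Arclio would need Elmnor, Pelion, and Rhosab (B7), but Elmnor is never earned. Elmnor would need Zorwyn and Lamird (B6), but Lamird is never earned. Ionzin would need Jorxel, Arclio, and Sabfal (B2), but Arclio is never earned.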